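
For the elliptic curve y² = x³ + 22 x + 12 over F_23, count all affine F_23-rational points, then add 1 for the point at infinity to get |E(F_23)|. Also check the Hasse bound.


Affine points = {(0, 9), (0, 14), (1, 9), (1, 14), (2, 8), (2, 15), (3, 6), (3, 17), (4, 7), (4, 16), (7, 7), (7, 16), (10, 6), (10, 17), (12, 7), (12, 16), (17, 3), (17, 20), (21, 11), (21, 12), (22, 9), (22, 14)}; affine count = 22; |E(F_23)| = 23.

Discriminant check: Δ ∝ 4a³ + 27b² = 4·22³ + 27·12² = 4·10648 + 27·144 ≡ 20 (mod 23). Nonzero ⇒ E is nonsingular.
For each x ∈ F_23, compute rhs = x³ + 22·x + 12 mod 23, then count y ∈ F_23 with y² ≡ rhs.
  x = 0: rhs = 12, matching y values: 9, 14 (2 points).
  x = 1: rhs = 12, matching y values: 9, 14 (2 points).
  x = 2: rhs = 18, matching y values: 8, 15 (2 points).
  x = 3: rhs = 13, matching y values: 6, 17 (2 points).
  x = 4: rhs = 3, matching y values: 7, 16 (2 points).
  x = 5: rhs = 17, matching y values: none (0 points).
  x = 6: rhs = 15, matching y values: none (0 points).
  x = 7: rhs = 3, matching y values: 7, 16 (2 points).
  x = 8: rhs = 10, matching y values: none (0 points).
  x = 9: rhs = 19, matching y values: none (0 points).
  x = 10: rhs = 13, matching y values: 6, 17 (2 points).
  x = 11: rhs = 21, matching y values: none (0 points).
  x = 12: rhs = 3, matching y values: 7, 16 (2 points).
  x = 13: rhs = 11, matching y values: none (0 points).
  x = 14: rhs = 5, matching y values: none (0 points).
  x = 15: rhs = 14, matching y values: none (0 points).
  x = 16: rhs = 21, matching y values: none (0 points).
  x = 17: rhs = 9, matching y values: 3, 20 (2 points).
  x = 18: rhs = 7, matching y values: none (0 points).
  x = 19: rhs = 21, matching y values: none (0 points).
  x = 20: rhs = 11, matching y values: none (0 points).
  x = 21: rhs = 6, matching y values: 11, 12 (2 points).
  x = 22: rhs = 12, matching y values: 9, 14 (2 points).
Total affine count: 22.
Full point count |E(F_23)| = 22 + 1 = 23.
Hasse bound: |23 − (23+1)| = |-1| = 1 ≤ 2√23 ≈ 9.5917 ✓.


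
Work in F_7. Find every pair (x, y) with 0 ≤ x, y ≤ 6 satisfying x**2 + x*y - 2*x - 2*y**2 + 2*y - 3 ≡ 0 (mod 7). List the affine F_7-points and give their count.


Affine F_7-points: {(0, 2), (0, 6), (3, 0), (3, 6), (6, 0), (6, 4)}; count = 6.

For each of the 49 pairs (x, y) ∈ F_7², evaluate f(x, y) mod 7. Record the zeros.
  x = 0: [0↦4, 1↦4, 2↦0, 3↦6, 4↦1, 5↦6, 6↦0]  zeros at y ∈ {2, 6}
  x = 1: [0↦3, 1↦4, 2↦1, 3↦1, 4↦4, 5↦3, 6↦5]  zeros at y ∈ ∅
  x = 2: [0↦4, 1↦6, 2↦4, 3↦5, 4↦2, 5↦2, 6↦5]  zeros at y ∈ ∅
  x = 3: [0↦0, 1↦3, 2↦2, 3↦4, 4↦2, 5↦3, 6↦0]  zeros at y ∈ {0, 6}
  x = 4: [0↦5, 1↦2, 2↦2, 3↦5, 4↦4, 5↦6, 6↦4]  zeros at y ∈ ∅
  x = 5: [0↦5, 1↦3, 2↦4, 3↦1, 4↦1, 5↦4, 6↦3]  zeros at y ∈ ∅
  x = 6: [0↦0, 1↦6, 2↦1, 3↦6, 4↦0, 5↦4, 6↦4]  zeros at y ∈ {0, 4}
Collecting zeros: affine points = {(0, 2), (0, 6), (3, 0), (3, 6), (6, 0), (6, 4)}.
Total count |C(F_7)_aff| = 6.


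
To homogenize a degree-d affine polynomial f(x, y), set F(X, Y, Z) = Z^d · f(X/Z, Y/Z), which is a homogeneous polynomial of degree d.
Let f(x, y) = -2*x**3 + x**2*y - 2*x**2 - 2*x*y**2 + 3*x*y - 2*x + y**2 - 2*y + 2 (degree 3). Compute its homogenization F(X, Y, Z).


F(X, Y, Z) = -2*X**3 + X**2*Y - 2*X**2*Z - 2*X*Y**2 + 3*X*Y*Z - 2*X*Z**2 + Y**2*Z - 2*Y*Z**2 + 2*Z**3

deg(f) = 3.
Substitute x = X/Z, y = Y/Z into f, then multiply by Z^3.
  monomial -2·x^3·y^0 ↦ -2·X^3·Y^0·Z^0.
  monomial 1·x^2·y^1 ↦ 1·X^2·Y^1·Z^0.
  monomial -2·x^2·y^0 ↦ -2·X^2·Y^0·Z^1.
  monomial -2·x^1·y^2 ↦ -2·X^1·Y^2·Z^0.
  monomial 3·x^1·y^1 ↦ 3·X^1·Y^1·Z^1.
  monomial -2·x^1·y^0 ↦ -2·X^1·Y^0·Z^2.
  monomial 1·x^0·y^2 ↦ 1·X^0·Y^2·Z^1.
  monomial -2·x^0·y^1 ↦ -2·X^0·Y^1·Z^2.
  monomial 2·x^0·y^0 ↦ 2·X^0·Y^0·Z^3.
Collecting: F(X, Y, Z) = -2*X**3 + X**2*Y - 2*X**2*Z - 2*X*Y**2 + 3*X*Y*Z - 2*X*Z**2 + Y**2*Z - 2*Y*Z**2 + 2*Z**3.


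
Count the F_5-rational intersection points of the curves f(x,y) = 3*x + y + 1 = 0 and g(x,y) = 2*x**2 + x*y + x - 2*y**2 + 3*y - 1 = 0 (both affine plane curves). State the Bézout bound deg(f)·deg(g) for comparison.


Common zeros: {(3, 0)}; count = 1; Bézout bound = 2.

deg(f) = 1, deg(g) = 2, so Bézout bound = 2.
Scan x ∈ F_5. For each x, list the y ∈ F_5 with f(x, y) ≡ 0 and those with g(x, y) ≡ 0 (mod 5); the common zeros in that column are the intersection.
  x = 0: f ≡ 0 at y ∈ {4}; g ≡ 0 at y ∈ {1, 3}; common: ∅.
  x = 1: f ≡ 0 at y ∈ {1}; g ≡ 0 at y ∈ ∅; common: ∅.
  x = 2: f ≡ 0 at y ∈ {3}; g ≡ 0 at y ∈ ∅; common: ∅.
  x = 3: f ≡ 0 at y ∈ {0}; g ≡ 0 at y ∈ {0, 3}; common: {0}.
  x = 4: f ≡ 0 at y ∈ {2}; g ≡ 0 at y ∈ {0, 1}; common: ∅.
Collecting: common zeros = {(3, 0)}, so the count is 1.
Comparison with the Bézout bound: 1 ≤ 2 = deg(f)·deg(g), as expected for curves with no common component (the affine F_5-count falls short of the bound because intersections may lie at infinity, over extension fields, or carry multiplicity).


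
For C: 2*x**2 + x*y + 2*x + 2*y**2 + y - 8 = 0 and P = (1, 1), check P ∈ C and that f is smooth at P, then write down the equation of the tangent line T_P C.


Tangent line at P: 7*x + 6*y - 13 = 0.

Step 1: f(1, 1) = 0, so P lies on C.
Step 2: partial derivatives
  f_x(x, y) = 4*x + y + 2, f_y(x, y) = x + 4*y + 1.
  f_x(P) = 7, f_y(P) = 6 (gradient nonzero, so P is smooth).
Step 3: tangent line at P: 7·(x − 1) + 6·(y − 1) = 0.
Expanding: 7*x + 6*y - 13 = 0.


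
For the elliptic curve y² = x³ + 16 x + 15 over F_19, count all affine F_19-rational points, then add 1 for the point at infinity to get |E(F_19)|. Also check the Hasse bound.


Affine points = {(2, 6), (2, 13), (5, 7), (5, 12), (6, 2), (6, 17), (8, 3), (8, 16), (10, 4), (10, 15), (12, 4), (12, 15), (13, 8), (13, 11), (14, 0), (15, 1), (15, 18), (16, 4), (16, 15), (18, 6), (18, 13)}; affine count = 21; |E(F_19)| = 22.

Discriminant check: Δ ∝ 4a³ + 27b² = 4·16³ + 27·15² = 4·4096 + 27·225 ≡ 1 (mod 19). Nonzero ⇒ E is nonsingular.
For each x ∈ F_19, compute rhs = x³ + 16·x + 15 mod 19, then count y ∈ F_19 with y² ≡ rhs.
  x = 0: rhs = 15, matching y values: none (0 points).
  x = 1: rhs = 13, matching y values: none (0 points).
  x = 2: rhs = 17, matching y values: 6, 13 (2 points).
  x = 3: rhs = 14, matching y values: none (0 points).
  x = 4: rhs = 10, matching y values: none (0 points).
  x = 5: rhs = 11, matching y values: 7, 12 (2 points).
  x = 6: rhs = 4, matching y values: 2, 17 (2 points).
  x = 7: rhs = 14, matching y values: none (0 points).
  x = 8: rhs = 9, matching y values: 3, 16 (2 points).
  x = 9: rhs = 14, matching y values: none (0 points).
  x = 10: rhs = 16, matching y values: 4, 15 (2 points).
  x = 11: rhs = 2, matching y values: none (0 points).
  x = 12: rhs = 16, matching y values: 4, 15 (2 points).
  x = 13: rhs = 7, matching y values: 8, 11 (2 points).
  x = 14: rhs = 0, matching y values: 0 (1 points).
  x = 15: rhs = 1, matching y values: 1, 18 (2 points).
  x = 16: rhs = 16, matching y values: 4, 15 (2 points).
  x = 17: rhs = 13, matching y values: none (0 points).
  x = 18: rhs = 17, matching y values: 6, 13 (2 points).
Total affine count: 21.
Full point count |E(F_19)| = 21 + 1 = 22.
Hasse bound: |22 − (19+1)| = |2| = 2 ≤ 2√19 ≈ 8.7178 ✓.


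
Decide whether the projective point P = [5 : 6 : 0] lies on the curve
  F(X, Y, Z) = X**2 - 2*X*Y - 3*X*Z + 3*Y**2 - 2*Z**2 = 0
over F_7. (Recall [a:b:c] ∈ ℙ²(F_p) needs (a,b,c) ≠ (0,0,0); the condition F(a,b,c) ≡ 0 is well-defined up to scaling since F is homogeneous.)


F(5,6,0) ≡ 3 (mod 7); P is NOT on the curve.

Evaluate F(5, 6, 0) term-by-term (mod 7).
  X**2 ↦ 1·25·1·1 = 25
  -2*X*Y ↦ -2·5·6·1 = -60
  -3*X*Z ↦ -3·5·1·0 = 0
  3*Y**2 ↦ 3·1·36·1 = 108
  -2*Z**2 ↦ -2·1·1·0 = 0
Sum: F(5, 6, 0) = (25) + (-60) + (0) + (108) + (0) = 73.
Reducing mod 7: 73 ≡ 3 (mod 7).
Since F(a, b, c) ≡ 3 ≠ 0 (mod 7), P does NOT lie on the curve.


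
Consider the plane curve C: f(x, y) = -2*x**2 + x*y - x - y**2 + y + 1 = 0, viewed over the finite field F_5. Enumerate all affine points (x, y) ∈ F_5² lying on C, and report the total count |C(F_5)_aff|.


Affine F_5-points: {(0, 3), (1, 3), (1, 4), (3, 0), (3, 4), (4, 0)}; count = 6.

For each of the 25 pairs (x, y) ∈ F_5², evaluate f(x, y) mod 5. Record the zeros.
  x = 0: [0↦1, 1↦1, 2↦4, 3↦0, 4↦4]  zeros at y ∈ {3}
  x = 1: [0↦3, 1↦4, 2↦3, 3↦0, 4↦0]  zeros at y ∈ {3, 4}
  x = 2: [0↦1, 1↦3, 2↦3, 3↦1, 4↦2]  zeros at y ∈ ∅
  x = 3: [0↦0, 1↦3, 2↦4, 3↦3, 4↦0]  zeros at y ∈ {0, 4}
  x = 4: [0↦0, 1↦4, 2↦1, 3↦1, 4↦4]  zeros at y ∈ {0}
Collecting zeros: affine points = {(0, 3), (1, 3), (1, 4), (3, 0), (3, 4), (4, 0)}.
Total count |C(F_5)_aff| = 6.


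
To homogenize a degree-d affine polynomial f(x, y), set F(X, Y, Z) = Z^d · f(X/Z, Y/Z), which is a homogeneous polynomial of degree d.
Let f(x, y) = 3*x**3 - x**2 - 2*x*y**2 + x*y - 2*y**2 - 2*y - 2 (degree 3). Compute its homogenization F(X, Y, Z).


F(X, Y, Z) = 3*X**3 - X**2*Z - 2*X*Y**2 + X*Y*Z - 2*Y**2*Z - 2*Y*Z**2 - 2*Z**3

deg(f) = 3.
Substitute x = X/Z, y = Y/Z into f, then multiply by Z^3.
  monomial 3·x^3·y^0 ↦ 3·X^3·Y^0·Z^0.
  monomial -1·x^2·y^0 ↦ -1·X^2·Y^0·Z^1.
  monomial -2·x^1·y^2 ↦ -2·X^1·Y^2·Z^0.
  monomial 1·x^1·y^1 ↦ 1·X^1·Y^1·Z^1.
  monomial -2·x^0·y^2 ↦ -2·X^0·Y^2·Z^1.
  monomial -2·x^0·y^1 ↦ -2·X^0·Y^1·Z^2.
  monomial -2·x^0·y^0 ↦ -2·X^0·Y^0·Z^3.
Collecting: F(X, Y, Z) = 3*X**3 - X**2*Z - 2*X*Y**2 + X*Y*Z - 2*Y**2*Z - 2*Y*Z**2 - 2*Z**3.


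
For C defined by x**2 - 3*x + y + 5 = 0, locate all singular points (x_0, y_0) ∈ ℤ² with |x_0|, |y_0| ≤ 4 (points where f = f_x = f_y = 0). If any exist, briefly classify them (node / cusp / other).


No singular points in the scanned grid; C is smooth there.

Compute partial derivatives:
  f_x = 2*x - 3.
  f_y = 1.
f_y = 1 is a nonzero constant, so f_y never vanishes: no point (x, y) can satisfy f = f_x = f_y = 0. In particular no (x, y) ∈ {−4, ..., 4}² is singular; the curve is smooth.


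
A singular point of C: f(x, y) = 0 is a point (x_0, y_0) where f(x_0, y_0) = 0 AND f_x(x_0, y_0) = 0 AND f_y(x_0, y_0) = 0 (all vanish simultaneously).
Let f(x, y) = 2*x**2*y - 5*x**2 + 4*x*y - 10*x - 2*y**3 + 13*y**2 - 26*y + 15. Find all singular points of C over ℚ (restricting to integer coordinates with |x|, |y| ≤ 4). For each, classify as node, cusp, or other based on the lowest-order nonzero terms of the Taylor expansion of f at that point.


Singular points: {(-1, 2)}; classification: node.

Compute partial derivatives:
  f_x = 4*x*y - 10*x + 4*y - 10.
  f_y = 2*x**2 + 4*x - 6*y**2 + 26*y - 26.
Scan x_0 ∈ {−4, ..., 4}. For each x_0, f_y(x_0, y) is a polynomial in y; find its integer roots y ∈ {−4, ..., 4}, then test f_x and f at those candidates.
  x = -4: f_y(-4, y) = -6*y**2 + 26*y - 10; no integer root y with |y| ≤ 4.
  x = -3: f_y(-3, y) = -6*y**2 + 26*y - 20; vanishes at y ∈ {1}. (-3, 1): f_x = 12 ≠ 0.
  x = -2: f_y(-2, y) = -6*y**2 + 26*y - 26; no integer root y with |y| ≤ 4.
  x = -1: f_y(-1, y) = -6*y**2 + 26*y - 28; vanishes at y ∈ {2}. (-1, 2): f_x = 0, f = 0 — SINGULAR.
  x = 0: f_y(0, y) = -6*y**2 + 26*y - 26; no integer root y with |y| ≤ 4.
  x = 1: f_y(1, y) = -6*y**2 + 26*y - 20; vanishes at y ∈ {1}. (1, 1): f_x = -12 ≠ 0.
  x = 2: f_y(2, y) = -6*y**2 + 26*y - 10; no integer root y with |y| ≤ 4.
  x = 3: f_y(3, y) = -6*y**2 + 26*y + 4; no integer root y with |y| ≤ 4.
  x = 4: f_y(4, y) = -6*y**2 + 26*y + 22; no integer root y with |y| ≤ 4.
Only singular point on the grid: (-1, 2).
Classify: substitute x = -1 + u, y = 2 + v and expand: f = 2*u**2*v - u**2 - 2*v**3 + v**2.
No constant or linear terms (consistent with a singular point). Quadratic part: -u**2 + v**2. Cubic part: 2*u**2*v - 2*v**3.
The quadratic part v**2 - u**2 = (v − u)(v + u) splits into two distinct linear factors, so there are two distinct tangent lines y − 2 = ±(x − -1) — this is a node (ordinary double point).
Classification: node.


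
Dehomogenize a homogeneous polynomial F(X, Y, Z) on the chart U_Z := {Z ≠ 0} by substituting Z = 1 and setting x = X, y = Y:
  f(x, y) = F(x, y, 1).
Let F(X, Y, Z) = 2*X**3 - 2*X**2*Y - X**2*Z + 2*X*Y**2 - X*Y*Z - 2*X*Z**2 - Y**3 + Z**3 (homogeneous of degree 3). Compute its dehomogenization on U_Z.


f(x, y) = 2*x**3 - 2*x**2*y - x**2 + 2*x*y**2 - x*y - 2*x - y**3 + 1

On U_Z we set Z = 1. Each monomial c·X^i·Y^j·Z^k in F becomes c·x^i·y^j·1^k = c·x^i·y^j.
Substituting Z = 1: F(X, Y, 1) = 2*x**3 - 2*x**2*y - x**2 + 2*x*y**2 - x*y - 2*x - y**3 + 1.
Note: deg(f) ≤ deg(F) = 3; strict inequality happens when F is divisible by Z (lost terms).


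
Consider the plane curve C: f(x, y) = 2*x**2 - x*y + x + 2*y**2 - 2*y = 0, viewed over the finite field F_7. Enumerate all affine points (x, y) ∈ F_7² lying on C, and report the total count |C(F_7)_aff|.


Affine F_7-points: {(0, 0), (0, 1), (3, 0), (3, 6), (4, 5), (5, 2), (5, 5), (6, 2)}; count = 8.

For each of the 49 pairs (x, y) ∈ F_7², evaluate f(x, y) mod 7. Record the zeros.
  x = 0: [0↦0, 1↦0, 2↦4, 3↦5, 4↦3, 5↦5, 6↦4]  zeros at y ∈ {0, 1}
  x = 1: [0↦3, 1↦2, 2↦5, 3↦5, 4↦2, 5↦3, 6↦1]  zeros at y ∈ ∅
  x = 2: [0↦3, 1↦1, 2↦3, 3↦2, 4↦5, 5↦5, 6↦2]  zeros at y ∈ ∅
  x = 3: [0↦0, 1↦4, 2↦5, 3↦3, 4↦5, 5↦4, 6↦0]  zeros at y ∈ {0, 6}
  x = 4: [0↦1, 1↦4, 2↦4, 3↦1, 4↦2, 5↦0, 6↦2]  zeros at y ∈ {5}
  x = 5: [0↦6, 1↦1, 2↦0, 3↦3, 4↦3, 5↦0, 6↦1]  zeros at y ∈ {2, 5}
  x = 6: [0↦1, 1↦2, 2↦0, 3↦2, 4↦1, 5↦4, 6↦4]  zeros at y ∈ {2}
Collecting zeros: affine points = {(0, 0), (0, 1), (3, 0), (3, 6), (4, 5), (5, 2), (5, 5), (6, 2)}.
Total count |C(F_7)_aff| = 8.


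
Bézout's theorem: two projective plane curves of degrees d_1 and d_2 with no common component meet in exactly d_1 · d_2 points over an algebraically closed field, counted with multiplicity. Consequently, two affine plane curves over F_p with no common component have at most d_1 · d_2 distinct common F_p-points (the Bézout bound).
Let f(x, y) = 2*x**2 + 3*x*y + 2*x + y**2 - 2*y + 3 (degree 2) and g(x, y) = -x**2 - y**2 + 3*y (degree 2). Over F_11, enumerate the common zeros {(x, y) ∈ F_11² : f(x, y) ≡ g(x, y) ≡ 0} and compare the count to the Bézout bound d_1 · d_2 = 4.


Common zeros: {(7, 7)}; count = 1; Bézout bound = 4.

deg(f) = 2, deg(g) = 2, so Bézout bound = 4.
Scan x ∈ F_11. For each x, list the y ∈ F_11 with f(x, y) ≡ 0 and those with g(x, y) ≡ 0 (mod 11); the common zeros in that column are the intersection.
  x = 0: f ≡ 0 at y ∈ {4, 9}; g ≡ 0 at y ∈ {0, 3}; common: ∅.
  x = 1: f ≡ 0 at y ∈ ∅; g ≡ 0 at y ∈ {5, 9}; common: ∅.
  x = 2: f ≡ 0 at y ∈ {9}; g ≡ 0 at y ∈ {6, 8}; common: ∅.
  x = 3: f ≡ 0 at y ∈ ∅; g ≡ 0 at y ∈ ∅; common: ∅.
  x = 4: f ≡ 0 at y ∈ {4, 8}; g ≡ 0 at y ∈ {7}; common: ∅.
  x = 5: f ≡ 0 at y ∈ {1, 8}; g ≡ 0 at y ∈ ∅; common: ∅.
  x = 6: f ≡ 0 at y ∈ ∅; g ≡ 0 at y ∈ ∅; common: ∅.
  x = 7: f ≡ 0 at y ∈ {7}; g ≡ 0 at y ∈ {7}; common: {7}.
  x = 8: f ≡ 0 at y ∈ ∅; g ≡ 0 at y ∈ ∅; common: ∅.
  x = 9: f ≡ 0 at y ∈ {1, 7}; g ≡ 0 at y ∈ {6, 8}; common: ∅.
  x = 10: f ≡ 0 at y ∈ ∅; g ≡ 0 at y ∈ {5, 9}; common: ∅.
Collecting: common zeros = {(7, 7)}, so the count is 1.
Comparison with the Bézout bound: 1 ≤ 4 = deg(f)·deg(g), as expected for curves with no common component (the affine F_11-count falls short of the bound because intersections may lie at infinity, over extension fields, or carry multiplicity).


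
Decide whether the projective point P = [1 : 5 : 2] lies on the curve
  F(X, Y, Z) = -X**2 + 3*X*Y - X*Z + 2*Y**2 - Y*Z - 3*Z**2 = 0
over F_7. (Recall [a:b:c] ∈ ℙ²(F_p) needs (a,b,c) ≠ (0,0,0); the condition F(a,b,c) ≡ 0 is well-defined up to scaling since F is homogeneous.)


F(1,5,2) ≡ 5 (mod 7); P is NOT on the curve.

Evaluate F(1, 5, 2) term-by-term (mod 7).
  -X**2 ↦ -1·1·1·1 = -1
  3*X*Y ↦ 3·1·5·1 = 15
  -X*Z ↦ -1·1·1·2 = -2
  2*Y**2 ↦ 2·1·25·1 = 50
  -Y*Z ↦ -1·1·5·2 = -10
  -3*Z**2 ↦ -3·1·1·4 = -12
Sum: F(1, 5, 2) = (-1) + (15) + (-2) + (50) + (-10) + (-12) = 40.
Reducing mod 7: 40 ≡ 5 (mod 7).
Since F(a, b, c) ≡ 5 ≠ 0 (mod 7), P does NOT lie on the curve.


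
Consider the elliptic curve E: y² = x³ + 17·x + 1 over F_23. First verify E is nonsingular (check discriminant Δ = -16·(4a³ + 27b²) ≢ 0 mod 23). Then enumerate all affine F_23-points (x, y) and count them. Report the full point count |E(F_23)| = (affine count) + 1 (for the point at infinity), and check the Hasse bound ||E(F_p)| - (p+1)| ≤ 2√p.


Affine points = {(0, 1), (0, 22), (4, 8), (4, 15), (5, 2), (5, 21), (7, 7), (7, 16), (9, 3), (9, 20), (11, 1), (11, 22), (12, 1), (12, 22), (13, 2), (13, 21), (14, 4), (14, 19), (22, 11), (22, 12)}; affine count = 20; |E(F_23)| = 21.

Discriminant check: Δ ∝ 4a³ + 27b² = 4·17³ + 27·1² = 4·4913 + 27·1 ≡ 14 (mod 23). Nonzero ⇒ E is nonsingular.
For each x ∈ F_23, compute rhs = x³ + 17·x + 1 mod 23, then count y ∈ F_23 with y² ≡ rhs.
  x = 0: rhs = 1, matching y values: 1, 22 (2 points).
  x = 1: rhs = 19, matching y values: none (0 points).
  x = 2: rhs = 20, matching y values: none (0 points).
  x = 3: rhs = 10, matching y values: none (0 points).
  x = 4: rhs = 18, matching y values: 8, 15 (2 points).
  x = 5: rhs = 4, matching y values: 2, 21 (2 points).
  x = 6: rhs = 20, matching y values: none (0 points).
  x = 7: rhs = 3, matching y values: 7, 16 (2 points).
  x = 8: rhs = 5, matching y values: none (0 points).
  x = 9: rhs = 9, matching y values: 3, 20 (2 points).
  x = 10: rhs = 21, matching y values: none (0 points).
  x = 11: rhs = 1, matching y values: 1, 22 (2 points).
  x = 12: rhs = 1, matching y values: 1, 22 (2 points).
  x = 13: rhs = 4, matching y values: 2, 21 (2 points).
  x = 14: rhs = 16, matching y values: 4, 19 (2 points).
  x = 15: rhs = 20, matching y values: none (0 points).
  x = 16: rhs = 22, matching y values: none (0 points).
  x = 17: rhs = 5, matching y values: none (0 points).
  x = 18: rhs = 21, matching y values: none (0 points).
  x = 19: rhs = 7, matching y values: none (0 points).
  x = 20: rhs = 15, matching y values: none (0 points).
  x = 21: rhs = 5, matching y values: none (0 points).
  x = 22: rhs = 6, matching y values: 11, 12 (2 points).
Total affine count: 20.
Full point count |E(F_23)| = 20 + 1 = 21.
Hasse bound: |21 − (23+1)| = |-3| = 3 ≤ 2√23 ≈ 9.5917 ✓.


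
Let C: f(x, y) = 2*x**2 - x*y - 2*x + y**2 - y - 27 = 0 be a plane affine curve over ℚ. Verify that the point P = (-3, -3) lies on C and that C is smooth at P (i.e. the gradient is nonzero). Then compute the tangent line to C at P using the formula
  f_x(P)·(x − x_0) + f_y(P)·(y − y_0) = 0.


Tangent line at P: -11*x - 4*y - 45 = 0.

Step 1: f(-3, -3) = 0, so P lies on C.
Step 2: partial derivatives
  f_x(x, y) = 4*x - y - 2, f_y(x, y) = -x + 2*y - 1.
  f_x(P) = -11, f_y(P) = -4 (gradient nonzero, so P is smooth).
Step 3: tangent line at P: -11·(x − -3) + -4·(y − -3) = 0.
Expanding: -11*x - 4*y - 45 = 0.


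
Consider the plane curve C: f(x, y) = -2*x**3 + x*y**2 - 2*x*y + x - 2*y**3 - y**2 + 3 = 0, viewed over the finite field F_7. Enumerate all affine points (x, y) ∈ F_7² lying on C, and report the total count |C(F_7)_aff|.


Affine F_7-points: {(0, 1), (3, 4), (4, 5)}; count = 3.

For each of the 49 pairs (x, y) ∈ F_7², evaluate f(x, y) mod 7. Record the zeros.
  x = 0: [0↦3, 1↦0, 2↦4, 3↦3, 4↦6, 5↦1, 6↦4]  zeros at y ∈ {1}
  x = 1: [0↦2, 1↦5, 2↦3, 3↦5, 4↦6, 5↦1, 6↦6]  zeros at y ∈ ∅
  x = 2: [0↦3, 1↦5, 2↦4, 3↦2, 4↦1, 5↦3, 6↦3]  zeros at y ∈ ∅
  x = 3: [0↦1, 1↦2, 2↦2, 3↦3, 4↦0, 5↦2, 6↦4]  zeros at y ∈ {4}
  x = 4: [0↦5, 1↦5, 2↦6, 3↦3, 4↦5, 5↦0, 6↦4]  zeros at y ∈ {5}
  x = 5: [0↦3, 1↦2, 2↦4, 3↦4, 4↦4, 5↦6, 6↦5]  zeros at y ∈ ∅
  x = 6: [0↦4, 1↦2, 2↦5, 3↦1, 4↦6, 5↦1, 6↦2]  zeros at y ∈ ∅
Collecting zeros: affine points = {(0, 1), (3, 4), (4, 5)}.
Total count |C(F_7)_aff| = 3.


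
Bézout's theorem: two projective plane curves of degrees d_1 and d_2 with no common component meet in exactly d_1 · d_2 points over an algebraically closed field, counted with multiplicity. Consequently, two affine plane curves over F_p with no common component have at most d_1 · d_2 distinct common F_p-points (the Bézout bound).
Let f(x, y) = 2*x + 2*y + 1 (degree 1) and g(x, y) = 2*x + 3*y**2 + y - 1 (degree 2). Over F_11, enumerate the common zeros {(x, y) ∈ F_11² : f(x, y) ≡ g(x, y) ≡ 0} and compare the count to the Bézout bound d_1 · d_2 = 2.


Common zeros: {(2, 3), (4, 1)}; count = 2; Bézout bound = 2.

deg(f) = 1, deg(g) = 2, so Bézout bound = 2.
Scan x ∈ F_11. For each x, list the y ∈ F_11 with f(x, y) ≡ 0 and those with g(x, y) ≡ 0 (mod 11); the common zeros in that column are the intersection.
  x = 0: f ≡ 0 at y ∈ {5}; g ≡ 0 at y ∈ ∅; common: ∅.
  x = 1: f ≡ 0 at y ∈ {4}; g ≡ 0 at y ∈ {9}; common: ∅.
  x = 2: f ≡ 0 at y ∈ {3}; g ≡ 0 at y ∈ {3, 4}; common: {3}.
  x = 3: f ≡ 0 at y ∈ {2}; g ≡ 0 at y ∈ ∅; common: ∅.
  x = 4: f ≡ 0 at y ∈ {1}; g ≡ 0 at y ∈ {1, 6}; common: {1}.
  x = 5: f ≡ 0 at y ∈ {0}; g ≡ 0 at y ∈ {8, 10}; common: ∅.
  x = 6: f ≡ 0 at y ∈ {10}; g ≡ 0 at y ∈ {0, 7}; common: ∅.
  x = 7: f ≡ 0 at y ∈ {9}; g ≡ 0 at y ∈ ∅; common: ∅.
  x = 8: f ≡ 0 at y ∈ {8}; g ≡ 0 at y ∈ ∅; common: ∅.
  x = 9: f ≡ 0 at y ∈ {7}; g ≡ 0 at y ∈ ∅; common: ∅.
  x = 10: f ≡ 0 at y ∈ {6}; g ≡ 0 at y ∈ {2, 5}; common: ∅.
Collecting: common zeros = {(2, 3), (4, 1)}, so the count is 2.
Comparison with the Bézout bound: 2 ≤ 2 = deg(f)·deg(g), as expected for curves with no common component (the bound is attained).


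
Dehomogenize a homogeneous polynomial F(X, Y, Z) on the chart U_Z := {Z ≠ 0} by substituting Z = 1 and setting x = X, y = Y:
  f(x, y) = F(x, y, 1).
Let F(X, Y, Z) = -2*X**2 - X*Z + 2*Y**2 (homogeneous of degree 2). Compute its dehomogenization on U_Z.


f(x, y) = -2*x**2 - x + 2*y**2

On U_Z we set Z = 1. Each monomial c·X^i·Y^j·Z^k in F becomes c·x^i·y^j·1^k = c·x^i·y^j.
Substituting Z = 1: F(X, Y, 1) = -2*x**2 - x + 2*y**2.
Note: deg(f) ≤ deg(F) = 2; strict inequality happens when F is divisible by Z (lost terms).


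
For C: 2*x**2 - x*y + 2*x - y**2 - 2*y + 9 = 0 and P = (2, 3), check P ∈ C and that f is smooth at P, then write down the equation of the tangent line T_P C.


Tangent line at P: 7*x - 10*y + 16 = 0.

Step 1: f(2, 3) = 0, so P lies on C.
Step 2: partial derivatives
  f_x(x, y) = 4*x - y + 2, f_y(x, y) = -x - 2*y - 2.
  f_x(P) = 7, f_y(P) = -10 (gradient nonzero, so P is smooth).
Step 3: tangent line at P: 7·(x − 2) + -10·(y − 3) = 0.
Expanding: 7*x - 10*y + 16 = 0.


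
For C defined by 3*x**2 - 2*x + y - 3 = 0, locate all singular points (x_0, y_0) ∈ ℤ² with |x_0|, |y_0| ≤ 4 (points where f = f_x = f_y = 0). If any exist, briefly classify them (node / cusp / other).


No singular points in the scanned grid; C is smooth there.

Compute partial derivatives:
  f_x = 6*x - 2.
  f_y = 1.
f_y = 1 is a nonzero constant, so f_y never vanishes: no point (x, y) can satisfy f = f_x = f_y = 0. In particular no (x, y) ∈ {−4, ..., 4}² is singular; the curve is smooth.


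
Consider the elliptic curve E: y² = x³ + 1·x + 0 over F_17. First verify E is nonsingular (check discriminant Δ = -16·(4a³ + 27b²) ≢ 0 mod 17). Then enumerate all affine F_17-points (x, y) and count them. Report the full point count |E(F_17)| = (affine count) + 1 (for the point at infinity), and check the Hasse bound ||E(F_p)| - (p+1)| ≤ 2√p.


Affine points = {(0, 0), (1, 6), (1, 11), (3, 8), (3, 9), (4, 0), (6, 1), (6, 16), (11, 4), (11, 13), (13, 0), (14, 2), (14, 15), (16, 7), (16, 10)}; affine count = 15; |E(F_17)| = 16.

Discriminant check: Δ ∝ 4a³ + 27b² = 4·1³ + 27·0² = 4·1 + 27·0 ≡ 4 (mod 17). Nonzero ⇒ E is nonsingular.
For each x ∈ F_17, compute rhs = x³ + 1·x + 0 mod 17, then count y ∈ F_17 with y² ≡ rhs.
  x = 0: rhs = 0, matching y values: 0 (1 points).
  x = 1: rhs = 2, matching y values: 6, 11 (2 points).
  x = 2: rhs = 10, matching y values: none (0 points).
  x = 3: rhs = 13, matching y values: 8, 9 (2 points).
  x = 4: rhs = 0, matching y values: 0 (1 points).
  x = 5: rhs = 11, matching y values: none (0 points).
  x = 6: rhs = 1, matching y values: 1, 16 (2 points).
  x = 7: rhs = 10, matching y values: none (0 points).
  x = 8: rhs = 10, matching y values: none (0 points).
  x = 9: rhs = 7, matching y values: none (0 points).
  x = 10: rhs = 7, matching y values: none (0 points).
  x = 11: rhs = 16, matching y values: 4, 13 (2 points).
  x = 12: rhs = 6, matching y values: none (0 points).
  x = 13: rhs = 0, matching y values: 0 (1 points).
  x = 14: rhs = 4, matching y values: 2, 15 (2 points).
  x = 15: rhs = 7, matching y values: none (0 points).
  x = 16: rhs = 15, matching y values: 7, 10 (2 points).
Total affine count: 15.
Full point count |E(F_17)| = 15 + 1 = 16.
Hasse bound: |16 − (17+1)| = |-2| = 2 ≤ 2√17 ≈ 8.2462 ✓.


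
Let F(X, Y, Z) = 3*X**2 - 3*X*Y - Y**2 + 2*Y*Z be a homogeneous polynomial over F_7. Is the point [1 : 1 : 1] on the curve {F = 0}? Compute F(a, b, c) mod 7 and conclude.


F(1,1,1) ≡ 1 (mod 7); P is NOT on the curve.

Evaluate F(1, 1, 1) term-by-term (mod 7).
  3*X**2 ↦ 3·1·1·1 = 3
  -3*X*Y ↦ -3·1·1·1 = -3
  -Y**2 ↦ -1·1·1·1 = -1
  2*Y*Z ↦ 2·1·1·1 = 2
Sum: F(1, 1, 1) = (3) + (-3) + (-1) + (2) = 1.
Reducing mod 7: 1 ≡ 1 (mod 7).
Since F(a, b, c) ≡ 1 ≠ 0 (mod 7), P does NOT lie on the curve.


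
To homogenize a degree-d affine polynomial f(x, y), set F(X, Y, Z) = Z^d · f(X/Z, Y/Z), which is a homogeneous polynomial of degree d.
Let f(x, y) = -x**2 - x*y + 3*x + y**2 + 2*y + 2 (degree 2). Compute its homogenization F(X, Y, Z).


F(X, Y, Z) = -X**2 - X*Y + 3*X*Z + Y**2 + 2*Y*Z + 2*Z**2

deg(f) = 2.
Substitute x = X/Z, y = Y/Z into f, then multiply by Z^2.
  monomial -1·x^2·y^0 ↦ -1·X^2·Y^0·Z^0.
  monomial -1·x^1·y^1 ↦ -1·X^1·Y^1·Z^0.
  monomial 3·x^1·y^0 ↦ 3·X^1·Y^0·Z^1.
  monomial 1·x^0·y^2 ↦ 1·X^0·Y^2·Z^0.
  monomial 2·x^0·y^1 ↦ 2·X^0·Y^1·Z^1.
  monomial 2·x^0·y^0 ↦ 2·X^0·Y^0·Z^2.
Collecting: F(X, Y, Z) = -X**2 - X*Y + 3*X*Z + Y**2 + 2*Y*Z + 2*Z**2.


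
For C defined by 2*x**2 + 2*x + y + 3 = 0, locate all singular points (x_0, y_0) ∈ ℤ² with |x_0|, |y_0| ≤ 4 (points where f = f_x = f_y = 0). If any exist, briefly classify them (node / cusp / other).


No singular points in the scanned grid; C is smooth there.

Compute partial derivatives:
  f_x = 4*x + 2.
  f_y = 1.
f_y = 1 is a nonzero constant, so f_y never vanishes: no point (x, y) can satisfy f = f_x = f_y = 0. In particular no (x, y) ∈ {−4, ..., 4}² is singular; the curve is smooth.


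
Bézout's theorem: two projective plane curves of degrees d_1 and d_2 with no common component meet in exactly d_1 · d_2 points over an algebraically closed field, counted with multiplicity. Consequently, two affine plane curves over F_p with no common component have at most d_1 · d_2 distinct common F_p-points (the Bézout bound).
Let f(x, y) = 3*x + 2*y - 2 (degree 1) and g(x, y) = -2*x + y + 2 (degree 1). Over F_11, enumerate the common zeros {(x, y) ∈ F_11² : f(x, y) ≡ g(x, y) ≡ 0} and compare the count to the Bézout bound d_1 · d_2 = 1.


Common zeros: {(4, 6)}; count = 1; Bézout bound = 1.

deg(f) = 1, deg(g) = 1, so Bézout bound = 1.
Scan x ∈ F_11. For each x, list the y ∈ F_11 with f(x, y) ≡ 0 and those with g(x, y) ≡ 0 (mod 11); the common zeros in that column are the intersection.
  x = 0: f ≡ 0 at y ∈ {1}; g ≡ 0 at y ∈ {9}; common: ∅.
  x = 1: f ≡ 0 at y ∈ {5}; g ≡ 0 at y ∈ {0}; common: ∅.
  x = 2: f ≡ 0 at y ∈ {9}; g ≡ 0 at y ∈ {2}; common: ∅.
  x = 3: f ≡ 0 at y ∈ {2}; g ≡ 0 at y ∈ {4}; common: ∅.
  x = 4: f ≡ 0 at y ∈ {6}; g ≡ 0 at y ∈ {6}; common: {6}.
  x = 5: f ≡ 0 at y ∈ {10}; g ≡ 0 at y ∈ {8}; common: ∅.
  x = 6: f ≡ 0 at y ∈ {3}; g ≡ 0 at y ∈ {10}; common: ∅.
  x = 7: f ≡ 0 at y ∈ {7}; g ≡ 0 at y ∈ {1}; common: ∅.
  x = 8: f ≡ 0 at y ∈ {0}; g ≡ 0 at y ∈ {3}; common: ∅.
  x = 9: f ≡ 0 at y ∈ {4}; g ≡ 0 at y ∈ {5}; common: ∅.
  x = 10: f ≡ 0 at y ∈ {8}; g ≡ 0 at y ∈ {7}; common: ∅.
Collecting: common zeros = {(4, 6)}, so the count is 1.
Comparison with the Bézout bound: 1 ≤ 1 = deg(f)·deg(g), as expected for curves with no common component (the bound is attained).


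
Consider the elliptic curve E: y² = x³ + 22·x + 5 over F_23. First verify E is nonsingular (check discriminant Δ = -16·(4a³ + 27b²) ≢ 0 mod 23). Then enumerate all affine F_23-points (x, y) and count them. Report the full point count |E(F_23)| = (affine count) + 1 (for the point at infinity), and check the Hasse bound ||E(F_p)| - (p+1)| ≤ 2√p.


Affine points = {(3, 11), (3, 12), (6, 10), (6, 13), (8, 7), (8, 16), (9, 9), (9, 14), (10, 11), (10, 12), (13, 2), (13, 21), (17, 5), (17, 18), (18, 0), (20, 2), (20, 21)}; affine count = 17; |E(F_23)| = 18.

Discriminant check: Δ ∝ 4a³ + 27b² = 4·22³ + 27·5² = 4·10648 + 27·25 ≡ 4 (mod 23). Nonzero ⇒ E is nonsingular.
For each x ∈ F_23, compute rhs = x³ + 22·x + 5 mod 23, then count y ∈ F_23 with y² ≡ rhs.
  x = 0: rhs = 5, matching y values: none (0 points).
  x = 1: rhs = 5, matching y values: none (0 points).
  x = 2: rhs = 11, matching y values: none (0 points).
  x = 3: rhs = 6, matching y values: 11, 12 (2 points).
  x = 4: rhs = 19, matching y values: none (0 points).
  x = 5: rhs = 10, matching y values: none (0 points).
  x = 6: rhs = 8, matching y values: 10, 13 (2 points).
  x = 7: rhs = 19, matching y values: none (0 points).
  x = 8: rhs = 3, matching y values: 7, 16 (2 points).
  x = 9: rhs = 12, matching y values: 9, 14 (2 points).
  x = 10: rhs = 6, matching y values: 11, 12 (2 points).
  x = 11: rhs = 14, matching y values: none (0 points).
  x = 12: rhs = 19, matching y values: none (0 points).
  x = 13: rhs = 4, matching y values: 2, 21 (2 points).
  x = 14: rhs = 21, matching y values: none (0 points).
  x = 15: rhs = 7, matching y values: none (0 points).
  x = 16: rhs = 14, matching y values: none (0 points).
  x = 17: rhs = 2, matching y values: 5, 18 (2 points).
  x = 18: rhs = 0, matching y values: 0 (1 points).
  x = 19: rhs = 14, matching y values: none (0 points).
  x = 20: rhs = 4, matching y values: 2, 21 (2 points).
  x = 21: rhs = 22, matching y values: none (0 points).
  x = 22: rhs = 5, matching y values: none (0 points).
Total affine count: 17.
Full point count |E(F_23)| = 17 + 1 = 18.
Hasse bound: |18 − (23+1)| = |-6| = 6 ≤ 2√23 ≈ 9.5917 ✓.


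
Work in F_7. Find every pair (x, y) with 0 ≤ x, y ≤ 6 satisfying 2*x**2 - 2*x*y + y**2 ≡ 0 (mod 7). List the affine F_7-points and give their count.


Affine F_7-points: {(0, 0)}; count = 1.

For each of the 49 pairs (x, y) ∈ F_7², evaluate f(x, y) mod 7. Record the zeros.
  x = 0: [0↦0, 1↦1, 2↦4, 3↦2, 4↦2, 5↦4, 6↦1]  zeros at y ∈ {0}
  x = 1: [0↦2, 1↦1, 2↦2, 3↦5, 4↦3, 5↦3, 6↦5]  zeros at y ∈ ∅
  x = 2: [0↦1, 1↦5, 2↦4, 3↦5, 4↦1, 5↦6, 6↦6]  zeros at y ∈ ∅
  x = 3: [0↦4, 1↦6, 2↦3, 3↦2, 4↦3, 5↦6, 6↦4]  zeros at y ∈ ∅
  x = 4: [0↦4, 1↦4, 2↦6, 3↦3, 4↦2, 5↦3, 6↦6]  zeros at y ∈ ∅
  x = 5: [0↦1, 1↦6, 2↦6, 3↦1, 4↦5, 5↦4, 6↦5]  zeros at y ∈ ∅
  x = 6: [0↦2, 1↦5, 2↦3, 3↦3, 4↦5, 5↦2, 6↦1]  zeros at y ∈ ∅
Collecting zeros: affine points = {(0, 0)}.
Total count |C(F_7)_aff| = 1.


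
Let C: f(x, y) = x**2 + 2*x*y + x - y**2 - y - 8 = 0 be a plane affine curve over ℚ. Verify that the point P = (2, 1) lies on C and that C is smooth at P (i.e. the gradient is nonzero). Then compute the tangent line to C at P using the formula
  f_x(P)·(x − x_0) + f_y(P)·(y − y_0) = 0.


Tangent line at P: 7*x + y - 15 = 0.

Step 1: f(2, 1) = 0, so P lies on C.
Step 2: partial derivatives
  f_x(x, y) = 2*x + 2*y + 1, f_y(x, y) = 2*x - 2*y - 1.
  f_x(P) = 7, f_y(P) = 1 (gradient nonzero, so P is smooth).
Step 3: tangent line at P: 7·(x − 2) + 1·(y − 1) = 0.
Expanding: 7*x + y - 15 = 0.


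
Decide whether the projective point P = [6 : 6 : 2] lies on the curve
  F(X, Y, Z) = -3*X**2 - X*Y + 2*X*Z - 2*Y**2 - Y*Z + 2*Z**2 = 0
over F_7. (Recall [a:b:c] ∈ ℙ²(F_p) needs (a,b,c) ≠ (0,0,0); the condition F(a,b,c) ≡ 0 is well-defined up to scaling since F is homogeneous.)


F(6,6,2) ≡ 0 (mod 7); P is on the curve.

Evaluate F(6, 6, 2) term-by-term (mod 7).
  -3*X**2 ↦ -3·36·1·1 = -108
  -X*Y ↦ -1·6·6·1 = -36
  2*X*Z ↦ 2·6·1·2 = 24
  -2*Y**2 ↦ -2·1·36·1 = -72
  -Y*Z ↦ -1·1·6·2 = -12
  2*Z**2 ↦ 2·1·1·4 = 8
Sum: F(6, 6, 2) = (-108) + (-36) + (24) + (-72) + (-12) + (8) = -196.
Reducing mod 7: -196 ≡ 0 (mod 7).
Since F(a, b, c) ≡ 0 (mod 7), P lies on the curve.


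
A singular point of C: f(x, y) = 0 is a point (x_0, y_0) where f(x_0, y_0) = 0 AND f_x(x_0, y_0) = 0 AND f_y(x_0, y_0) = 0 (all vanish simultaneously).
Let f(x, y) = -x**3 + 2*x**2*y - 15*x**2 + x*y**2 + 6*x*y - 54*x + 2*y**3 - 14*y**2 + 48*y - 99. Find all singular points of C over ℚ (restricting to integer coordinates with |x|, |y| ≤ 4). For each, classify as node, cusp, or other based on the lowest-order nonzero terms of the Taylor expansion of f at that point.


Singular points: {(-3, 3)}; classification: cusp.

Compute partial derivatives:
  f_x = -3*x**2 + 4*x*y - 30*x + y**2 + 6*y - 54.
  f_y = 2*x**2 + 2*x*y + 6*x + 6*y**2 - 28*y + 48.
Scan x_0 ∈ {−4, ..., 4}. For each x_0, f_y(x_0, y) is a polynomial in y; find its integer roots y ∈ {−4, ..., 4}, then test f_x and f at those candidates.
  x = -4: f_y(-4, y) = 6*y**2 - 36*y + 56; no integer root y with |y| ≤ 4.
  x = -3: f_y(-3, y) = 6*y**2 - 34*y + 48; vanishes at y ∈ {3}. (-3, 3): f_x = 0, f = 0 — SINGULAR.
  x = -2: f_y(-2, y) = 6*y**2 - 32*y + 44; no integer root y with |y| ≤ 4.
  x = -1: f_y(-1, y) = 6*y**2 - 30*y + 44; no integer root y with |y| ≤ 4.
  x = 0: f_y(0, y) = 6*y**2 - 28*y + 48; no integer root y with |y| ≤ 4.
  x = 1: f_y(1, y) = 6*y**2 - 26*y + 56; no integer root y with |y| ≤ 4.
  x = 2: f_y(2, y) = 6*y**2 - 24*y + 68; no integer root y with |y| ≤ 4.
  x = 3: f_y(3, y) = 6*y**2 - 22*y + 84; no integer root y with |y| ≤ 4.
  x = 4: f_y(4, y) = 6*y**2 - 20*y + 104; no integer root y with |y| ≤ 4.
Only singular point on the grid: (-3, 3).
Classify: substitute x = -3 + u, y = 3 + v and expand: f = -u**3 + 2*u**2*v + u*v**2 + 2*v**3 + v**2.
No constant or linear terms (consistent with a singular point). Quadratic part: v**2. Cubic part: -u**3 + 2*u**2*v + u*v**2 + 2*v**3.
The quadratic part v**2 is a perfect square, so there is a single (double) tangent line v = 0, i.e. y = 3. Restricting the cubic part to that line (v = 0) leaves -u**3 ≠ 0, so f is not divisible by v and the branch is v² ≈ u**3 to lowest order — this is a cusp.
Classification: cusp.


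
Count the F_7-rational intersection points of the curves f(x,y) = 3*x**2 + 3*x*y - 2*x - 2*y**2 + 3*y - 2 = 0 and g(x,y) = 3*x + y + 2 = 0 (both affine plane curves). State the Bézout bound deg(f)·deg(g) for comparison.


Common zeros: ∅; count = 0; Bézout bound = 2.

deg(f) = 2, deg(g) = 1, so Bézout bound = 2.
Scan x ∈ F_7. For each x, list the y ∈ F_7 with f(x, y) ≡ 0 and those with g(x, y) ≡ 0 (mod 7); the common zeros in that column are the intersection.
  x = 0: f ≡ 0 at y ∈ {6}; g ≡ 0 at y ∈ {5}; common: ∅.
  x = 1: f ≡ 0 at y ∈ {5}; g ≡ 0 at y ∈ {2}; common: ∅.
  x = 2: f ≡ 0 at y ∈ ∅; g ≡ 0 at y ∈ {6}; common: ∅.
  x = 3: f ≡ 0 at y ∈ {2, 4}; g ≡ 0 at y ∈ {3}; common: ∅.
  x = 4: f ≡ 0 at y ∈ {5, 6}; g ≡ 0 at y ∈ {0}; common: ∅.
  x = 5: f ≡ 0 at y ∈ {0, 2}; g ≡ 0 at y ∈ {4}; common: ∅.
  x = 6: f ≡ 0 at y ∈ ∅; g ≡ 0 at y ∈ {1}; common: ∅.
Collecting: common zeros = ∅, so the count is 0.
Comparison with the Bézout bound: 0 ≤ 2 = deg(f)·deg(g), as expected for curves with no common component (the affine F_7-count falls short of the bound because intersections may lie at infinity, over extension fields, or carry multiplicity).


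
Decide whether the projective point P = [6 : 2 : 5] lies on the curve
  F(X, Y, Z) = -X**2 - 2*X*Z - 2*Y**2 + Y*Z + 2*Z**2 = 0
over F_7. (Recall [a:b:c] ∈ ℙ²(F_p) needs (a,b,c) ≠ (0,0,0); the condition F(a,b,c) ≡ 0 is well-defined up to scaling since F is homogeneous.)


F(6,2,5) ≡ 5 (mod 7); P is NOT on the curve.

Evaluate F(6, 2, 5) term-by-term (mod 7).
  -X**2 ↦ -1·36·1·1 = -36
  -2*X*Z ↦ -2·6·1·5 = -60
  -2*Y**2 ↦ -2·1·4·1 = -8
  Y*Z ↦ 1·1·2·5 = 10
  2*Z**2 ↦ 2·1·1·25 = 50
Sum: F(6, 2, 5) = (-36) + (-60) + (-8) + (10) + (50) = -44.
Reducing mod 7: -44 ≡ 5 (mod 7).
Since F(a, b, c) ≡ 5 ≠ 0 (mod 7), P does NOT lie on the curve.


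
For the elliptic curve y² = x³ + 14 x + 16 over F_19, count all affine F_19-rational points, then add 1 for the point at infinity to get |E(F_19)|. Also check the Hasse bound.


Affine points = {(0, 4), (0, 15), (3, 3), (3, 16), (7, 1), (7, 18), (9, 4), (9, 15), (10, 4), (10, 15), (11, 0), (13, 1), (13, 18), (14, 7), (14, 12), (16, 2), (16, 17), (18, 1), (18, 18)}; affine count = 19; |E(F_19)| = 20.

Discriminant check: Δ ∝ 4a³ + 27b² = 4·14³ + 27·16² = 4·2744 + 27·256 ≡ 9 (mod 19). Nonzero ⇒ E is nonsingular.
For each x ∈ F_19, compute rhs = x³ + 14·x + 16 mod 19, then count y ∈ F_19 with y² ≡ rhs.
  x = 0: rhs = 16, matching y values: 4, 15 (2 points).
  x = 1: rhs = 12, matching y values: none (0 points).
  x = 2: rhs = 14, matching y values: none (0 points).
  x = 3: rhs = 9, matching y values: 3, 16 (2 points).
  x = 4: rhs = 3, matching y values: none (0 points).
  x = 5: rhs = 2, matching y values: none (0 points).
  x = 6: rhs = 12, matching y values: none (0 points).
  x = 7: rhs = 1, matching y values: 1, 18 (2 points).
  x = 8: rhs = 13, matching y values: none (0 points).
  x = 9: rhs = 16, matching y values: 4, 15 (2 points).
  x = 10: rhs = 16, matching y values: 4, 15 (2 points).
  x = 11: rhs = 0, matching y values: 0 (1 points).
  x = 12: rhs = 12, matching y values: none (0 points).
  x = 13: rhs = 1, matching y values: 1, 18 (2 points).
  x = 14: rhs = 11, matching y values: 7, 12 (2 points).
  x = 15: rhs = 10, matching y values: none (0 points).
  x = 16: rhs = 4, matching y values: 2, 17 (2 points).
  x = 17: rhs = 18, matching y values: none (0 points).
  x = 18: rhs = 1, matching y values: 1, 18 (2 points).
Total affine count: 19.
Full point count |E(F_19)| = 19 + 1 = 20.
Hasse bound: |20 − (19+1)| = |0| = 0 ≤ 2√19 ≈ 8.7178 ✓.


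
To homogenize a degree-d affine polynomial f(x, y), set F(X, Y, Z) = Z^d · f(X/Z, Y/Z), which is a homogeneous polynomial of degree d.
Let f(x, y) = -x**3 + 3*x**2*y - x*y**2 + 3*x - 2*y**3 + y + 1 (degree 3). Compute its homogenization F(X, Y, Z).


F(X, Y, Z) = -X**3 + 3*X**2*Y - X*Y**2 + 3*X*Z**2 - 2*Y**3 + Y*Z**2 + Z**3

deg(f) = 3.
Substitute x = X/Z, y = Y/Z into f, then multiply by Z^3.
  monomial -1·x^3·y^0 ↦ -1·X^3·Y^0·Z^0.
  monomial 3·x^2·y^1 ↦ 3·X^2·Y^1·Z^0.
  monomial -1·x^1·y^2 ↦ -1·X^1·Y^2·Z^0.
  monomial 3·x^1·y^0 ↦ 3·X^1·Y^0·Z^2.
  monomial -2·x^0·y^3 ↦ -2·X^0·Y^3·Z^0.
  monomial 1·x^0·y^1 ↦ 1·X^0·Y^1·Z^2.
  monomial 1·x^0·y^0 ↦ 1·X^0·Y^0·Z^3.
Collecting: F(X, Y, Z) = -X**3 + 3*X**2*Y - X*Y**2 + 3*X*Z**2 - 2*Y**3 + Y*Z**2 + Z**3.


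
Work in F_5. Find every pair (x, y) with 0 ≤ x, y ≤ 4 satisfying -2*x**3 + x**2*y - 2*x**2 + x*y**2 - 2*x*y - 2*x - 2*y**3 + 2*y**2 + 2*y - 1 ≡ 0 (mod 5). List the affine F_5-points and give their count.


Affine F_5-points: {(0, 2), (1, 1), (2, 1), (2, 2), (2, 4), (3, 2), (4, 1)}; count = 7.

For each of the 25 pairs (x, y) ∈ F_5², evaluate f(x, y) mod 5. Record the zeros.
  x = 0: [0↦4, 1↦1, 2↦0, 3↦4, 4↦1]  zeros at y ∈ {2}
  x = 1: [0↦3, 1↦0, 2↦1, 3↦4, 4↦2]  zeros at y ∈ {1}
  x = 2: [0↦1, 1↦0, 2↦0, 3↦4, 4↦0]  zeros at y ∈ {1, 2, 4}
  x = 3: [0↦1, 1↦4, 2↦0, 3↦2, 4↦3]  zeros at y ∈ {2}
  x = 4: [0↦1, 1↦0, 2↦4, 3↦1, 4↦4]  zeros at y ∈ {1}
Collecting zeros: affine points = {(0, 2), (1, 1), (2, 1), (2, 2), (2, 4), (3, 2), (4, 1)}.
Total count |C(F_5)_aff| = 7.
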